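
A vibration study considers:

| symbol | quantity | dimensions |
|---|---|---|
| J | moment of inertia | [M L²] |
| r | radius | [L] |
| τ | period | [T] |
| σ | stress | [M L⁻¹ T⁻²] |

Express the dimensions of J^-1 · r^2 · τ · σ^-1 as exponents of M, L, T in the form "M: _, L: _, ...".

M: -2, L: 1, T: 3

Collect each base-dimension exponent across the product:
  M: −(1) + 2·(0) + (0) − (1) = -2
  L: −(2) + 2·(1) + (0) − (-1) = 1
  T: −(0) + 2·(0) + (1) − (-2) = 3
So the dimensions are [M⁻² L T³].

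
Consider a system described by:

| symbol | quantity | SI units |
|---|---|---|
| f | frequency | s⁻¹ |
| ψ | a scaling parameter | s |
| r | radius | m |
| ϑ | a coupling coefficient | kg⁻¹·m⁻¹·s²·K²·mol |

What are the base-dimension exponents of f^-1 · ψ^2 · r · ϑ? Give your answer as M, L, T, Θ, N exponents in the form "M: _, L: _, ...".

M: -1, L: 0, T: 5, Θ: 2, N: 1

Collect each base-dimension exponent across the product:
  M: −(0) + 2·(0) + (0) + (-1) = -1
  L: −(0) + 2·(0) + (1) + (-1) = 0
  T: −(-1) + 2·(1) + (0) + (2) = 5
  Θ: −(0) + 2·(0) + (0) + (2) = 2
  N: −(0) + 2·(0) + (0) + (1) = 1
So the dimensions are [M⁻¹ T⁵ Θ² N].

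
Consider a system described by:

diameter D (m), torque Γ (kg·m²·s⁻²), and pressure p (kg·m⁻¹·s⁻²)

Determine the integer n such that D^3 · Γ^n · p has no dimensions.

Balance the M exponent: (1)·n from Γ, plus 3·(0) + (1) = 1 from the rest, must sum to zero.
n + 1 = 0, so n = -1.

-1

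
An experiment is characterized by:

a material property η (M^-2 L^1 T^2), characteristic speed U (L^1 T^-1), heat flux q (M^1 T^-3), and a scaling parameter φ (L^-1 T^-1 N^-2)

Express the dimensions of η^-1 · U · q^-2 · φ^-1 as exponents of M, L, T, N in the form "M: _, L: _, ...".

M: 0, L: 1, T: 4, N: 2

Collect each base-dimension exponent across the product:
  M: −(-2) + (0) − 2·(1) − (0) = 0
  L: −(1) + (1) − 2·(0) − (-1) = 1
  T: −(2) + (-1) − 2·(-3) − (-1) = 4
  N: −(0) + (0) − 2·(0) − (-2) = 2
So the dimensions are [L T⁴ N²].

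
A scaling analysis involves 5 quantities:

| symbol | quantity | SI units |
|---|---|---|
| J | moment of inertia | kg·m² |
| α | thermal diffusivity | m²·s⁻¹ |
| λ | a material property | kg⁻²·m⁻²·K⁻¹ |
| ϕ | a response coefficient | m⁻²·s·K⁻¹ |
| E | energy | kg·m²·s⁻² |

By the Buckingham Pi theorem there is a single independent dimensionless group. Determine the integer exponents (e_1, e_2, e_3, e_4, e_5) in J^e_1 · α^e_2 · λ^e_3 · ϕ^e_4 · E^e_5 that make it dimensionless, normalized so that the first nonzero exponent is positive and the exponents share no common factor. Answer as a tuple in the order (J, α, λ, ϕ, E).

M: e_1·(1) + e_2·(0) + e_3·(-2) + e_4·(0) + e_5·(1) = 0
L: e_1·(2) + e_2·(2) + e_3·(-2) + e_4·(-2) + e_5·(2) = 0
T: e_1·(0) + e_2·(-1) + e_3·(0) + e_4·(1) + e_5·(-2) = 0
Θ: e_1·(0) + e_2·(0) + e_3·(-1) + e_4·(-1) + e_5·(0) = 0
Solving this homogeneous linear system for the smallest-integer solution (first nonzero entry positive) gives (3, -4, 2, -2, 1).

(3, -4, 2, -2, 1)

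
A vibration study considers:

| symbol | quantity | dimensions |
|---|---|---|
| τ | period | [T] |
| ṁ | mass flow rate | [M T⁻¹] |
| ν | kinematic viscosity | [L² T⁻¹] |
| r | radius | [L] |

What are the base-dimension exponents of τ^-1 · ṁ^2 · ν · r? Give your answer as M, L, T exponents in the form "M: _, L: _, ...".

Collect each base-dimension exponent across the product:
  M: −(0) + 2·(1) + (0) + (0) = 2
  L: −(0) + 2·(0) + (2) + (1) = 3
  T: −(1) + 2·(-1) + (-1) + (0) = -4
So the dimensions are [M² L³ T⁻⁴].

M: 2, L: 3, T: -4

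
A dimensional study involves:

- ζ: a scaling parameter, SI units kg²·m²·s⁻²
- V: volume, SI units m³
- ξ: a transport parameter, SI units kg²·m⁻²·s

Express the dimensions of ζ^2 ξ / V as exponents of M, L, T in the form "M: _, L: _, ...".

Collect each base-dimension exponent across the product:
  M: 2·(2) − (0) + (2) = 6
  L: 2·(2) − (3) + (-2) = -1
  T: 2·(-2) − (0) + (1) = -3
So the dimensions are [M⁶ L⁻¹ T⁻³].

M: 6, L: -1, T: -3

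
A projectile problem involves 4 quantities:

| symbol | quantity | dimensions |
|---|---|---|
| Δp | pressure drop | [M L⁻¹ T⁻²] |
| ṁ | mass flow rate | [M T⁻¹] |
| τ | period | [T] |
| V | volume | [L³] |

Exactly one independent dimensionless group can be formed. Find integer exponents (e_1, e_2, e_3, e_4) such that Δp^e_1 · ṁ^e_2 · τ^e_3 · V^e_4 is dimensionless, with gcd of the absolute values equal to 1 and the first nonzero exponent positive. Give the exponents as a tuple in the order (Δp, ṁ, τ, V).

M: e_1·(1) + e_2·(1) + e_3·(0) + e_4·(0) = 0
L: e_1·(-1) + e_2·(0) + e_3·(0) + e_4·(3) = 0
T: e_1·(-2) + e_2·(-1) + e_3·(1) + e_4·(0) = 0
Solving this homogeneous linear system for the smallest-integer solution (first nonzero entry positive) gives (3, -3, 3, 1).

(3, -3, 3, 1)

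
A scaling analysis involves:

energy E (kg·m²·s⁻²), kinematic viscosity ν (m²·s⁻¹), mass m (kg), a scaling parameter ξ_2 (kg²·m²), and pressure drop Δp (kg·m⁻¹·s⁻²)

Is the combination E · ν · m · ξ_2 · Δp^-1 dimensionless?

no

Sum the exponent of each base dimension across the product:
  M: [E]_M + [ν]_M + [m]_M + [ξ_2]_M − [Δp]_M = (1) + (0) + (1) + (2) − (1) = 3
  L: [E]_L + [ν]_L + [m]_L + [ξ_2]_L − [Δp]_L = (2) + (2) + (0) + (2) − (-1) = 7
  T: [E]_T + [ν]_T + [m]_T + [ξ_2]_T − [Δp]_T = (-2) + (-1) + (0) + (0) − (-2) = -1
Net dimensions [M³ L⁷ T⁻¹] ≠ [1] — not dimensionless.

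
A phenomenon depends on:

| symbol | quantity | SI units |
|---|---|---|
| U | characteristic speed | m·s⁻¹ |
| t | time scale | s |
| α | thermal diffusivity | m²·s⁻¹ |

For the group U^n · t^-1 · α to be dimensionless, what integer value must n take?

Balance the L exponent: (1)·n from U, plus −(0) + (2) = 2 from the rest, must sum to zero.
n + 2 = 0, so n = -2.

-2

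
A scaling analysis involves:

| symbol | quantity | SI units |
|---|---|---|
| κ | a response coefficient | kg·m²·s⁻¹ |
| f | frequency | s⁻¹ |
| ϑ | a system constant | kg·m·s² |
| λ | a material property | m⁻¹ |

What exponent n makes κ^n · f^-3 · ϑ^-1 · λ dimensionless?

1

Balance the M exponent: (1)·n from κ, plus −3·(0) − (1) + (0) = -1 from the rest, must sum to zero.
n − 1 = 0, so n = 1.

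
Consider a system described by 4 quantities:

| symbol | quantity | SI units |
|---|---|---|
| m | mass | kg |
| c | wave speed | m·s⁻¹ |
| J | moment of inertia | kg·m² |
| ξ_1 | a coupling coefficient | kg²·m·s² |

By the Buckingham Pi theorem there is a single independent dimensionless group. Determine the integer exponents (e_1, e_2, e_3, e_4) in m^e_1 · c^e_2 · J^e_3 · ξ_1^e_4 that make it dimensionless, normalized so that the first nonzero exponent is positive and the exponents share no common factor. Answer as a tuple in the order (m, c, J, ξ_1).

(1, -4, 3, -2)

M: e_1·(1) + e_2·(0) + e_3·(1) + e_4·(2) = 0
L: e_1·(0) + e_2·(1) + e_3·(2) + e_4·(1) = 0
T: e_1·(0) + e_2·(-1) + e_3·(0) + e_4·(2) = 0
Solving this homogeneous linear system for the smallest-integer solution (first nonzero entry positive) gives (1, -4, 3, -2).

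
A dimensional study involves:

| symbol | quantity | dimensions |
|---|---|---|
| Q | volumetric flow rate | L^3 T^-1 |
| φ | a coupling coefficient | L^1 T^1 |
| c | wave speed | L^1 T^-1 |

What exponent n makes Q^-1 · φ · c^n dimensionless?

Balance the L exponent: (1)·n from c, plus −(3) + (1) = -2 from the rest, must sum to zero.
n − 2 = 0, so n = 2.

2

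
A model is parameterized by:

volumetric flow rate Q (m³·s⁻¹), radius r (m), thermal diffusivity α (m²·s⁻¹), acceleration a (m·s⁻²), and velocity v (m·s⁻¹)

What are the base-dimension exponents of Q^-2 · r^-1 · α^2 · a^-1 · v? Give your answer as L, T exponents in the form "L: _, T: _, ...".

L: -3, T: 1

Collect each base-dimension exponent across the product:
  L: −2·(3) − (1) + 2·(2) − (1) + (1) = -3
  T: −2·(-1) − (0) + 2·(-1) − (-2) + (-1) = 1
So the dimensions are [L⁻³ T].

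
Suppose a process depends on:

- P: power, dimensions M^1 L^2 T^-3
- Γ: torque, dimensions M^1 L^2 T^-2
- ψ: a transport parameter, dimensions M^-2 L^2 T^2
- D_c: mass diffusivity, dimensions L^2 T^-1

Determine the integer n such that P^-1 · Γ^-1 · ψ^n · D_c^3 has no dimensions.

Balance the M exponent: (-2)·n from ψ, plus −(1) − (1) + 3·(0) = -2 from the rest, must sum to zero.
-2n − 2 = 0, so n = -1.

-1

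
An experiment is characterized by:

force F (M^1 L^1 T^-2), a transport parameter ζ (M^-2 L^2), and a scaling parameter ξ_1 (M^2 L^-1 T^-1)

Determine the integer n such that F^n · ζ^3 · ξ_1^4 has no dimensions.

Balance the M exponent: (1)·n from F, plus 3·(-2) + 4·(2) = 2 from the rest, must sum to zero.
n + 2 = 0, so n = -2.

-2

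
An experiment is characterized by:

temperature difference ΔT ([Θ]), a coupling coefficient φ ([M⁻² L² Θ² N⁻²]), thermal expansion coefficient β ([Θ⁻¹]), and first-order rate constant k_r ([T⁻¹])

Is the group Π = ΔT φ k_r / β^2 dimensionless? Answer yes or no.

Sum the exponent of each base dimension across the product:
  M: [ΔT]_M + [φ]_M − 2·[β]_M + [k_r]_M = (0) + (-2) − 2·(0) + (0) = -2
  L: [ΔT]_L + [φ]_L − 2·[β]_L + [k_r]_L = (0) + (2) − 2·(0) + (0) = 2
  T: [ΔT]_T + [φ]_T − 2·[β]_T + [k_r]_T = (0) + (0) − 2·(0) + (-1) = -1
  Θ: [ΔT]_Θ + [φ]_Θ − 2·[β]_Θ + [k_r]_Θ = (1) + (2) − 2·(-1) + (0) = 5
  N: [ΔT]_N + [φ]_N − 2·[β]_N + [k_r]_N = (0) + (-2) − 2·(0) + (0) = -2
Net dimensions [M⁻² L² T⁻¹ Θ⁵ N⁻²] ≠ [1] — not dimensionless.

no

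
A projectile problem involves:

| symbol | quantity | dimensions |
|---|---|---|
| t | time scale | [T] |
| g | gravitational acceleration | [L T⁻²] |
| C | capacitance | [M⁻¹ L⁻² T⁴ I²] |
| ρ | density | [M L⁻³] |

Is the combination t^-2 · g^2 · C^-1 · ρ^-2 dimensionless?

no

Sum the exponent of each base dimension across the product:
  M: −2·[t]_M + 2·[g]_M − [C]_M − 2·[ρ]_M = −2·(0) + 2·(0) − (-1) − 2·(1) = -1
  L: −2·[t]_L + 2·[g]_L − [C]_L − 2·[ρ]_L = −2·(0) + 2·(1) − (-2) − 2·(-3) = 10
  T: −2·[t]_T + 2·[g]_T − [C]_T − 2·[ρ]_T = −2·(1) + 2·(-2) − (4) − 2·(0) = -10
  I: −2·[t]_I + 2·[g]_I − [C]_I − 2·[ρ]_I = −2·(0) + 2·(0) − (2) − 2·(0) = -2
Net dimensions [M⁻¹ L¹⁰ T⁻¹⁰ I⁻²] ≠ [1] — not dimensionless.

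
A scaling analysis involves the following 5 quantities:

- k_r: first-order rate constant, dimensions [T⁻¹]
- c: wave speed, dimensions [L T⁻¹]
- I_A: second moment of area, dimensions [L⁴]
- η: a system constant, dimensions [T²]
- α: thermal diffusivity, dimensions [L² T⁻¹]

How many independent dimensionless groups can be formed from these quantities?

There are 5 variables and 2 base dimensions (L, T).
The dimension matrix has rank 2.
Independent dimensionless groups: 5 − 2 = 3.

3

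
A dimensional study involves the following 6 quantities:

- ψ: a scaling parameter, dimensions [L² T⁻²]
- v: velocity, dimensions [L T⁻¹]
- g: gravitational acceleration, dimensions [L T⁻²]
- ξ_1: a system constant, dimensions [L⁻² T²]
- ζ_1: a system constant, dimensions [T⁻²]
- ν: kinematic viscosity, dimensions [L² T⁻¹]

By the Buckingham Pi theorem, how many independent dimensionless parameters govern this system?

There are 6 variables and 2 base dimensions (L, T).
The dimension matrix has rank 2.
Independent dimensionless groups: 6 − 2 = 4.

4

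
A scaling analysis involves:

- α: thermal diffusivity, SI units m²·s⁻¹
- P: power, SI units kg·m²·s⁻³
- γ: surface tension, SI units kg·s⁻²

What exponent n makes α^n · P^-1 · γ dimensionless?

1

Balance the L exponent: (2)·n from α, plus −(2) + (0) = -2 from the rest, must sum to zero.
2n − 2 = 0, so n = 1.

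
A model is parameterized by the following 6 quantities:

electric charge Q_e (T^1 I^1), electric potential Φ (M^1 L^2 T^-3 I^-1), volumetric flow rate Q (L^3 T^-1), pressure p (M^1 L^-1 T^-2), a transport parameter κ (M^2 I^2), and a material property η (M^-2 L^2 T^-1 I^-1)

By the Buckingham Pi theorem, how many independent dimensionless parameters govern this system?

There are 6 variables and 4 base dimensions (M, L, T, I).
The dimension matrix has rank 4.
Independent dimensionless groups: 6 − 4 = 2.

2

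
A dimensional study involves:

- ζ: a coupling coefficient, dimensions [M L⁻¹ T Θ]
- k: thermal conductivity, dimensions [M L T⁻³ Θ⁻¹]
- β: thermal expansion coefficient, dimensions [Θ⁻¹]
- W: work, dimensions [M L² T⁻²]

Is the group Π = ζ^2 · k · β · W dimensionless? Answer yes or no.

no

Sum the exponent of each base dimension across the product:
  M: 2·[ζ]_M + [k]_M + [β]_M + [W]_M = 2·(1) + (1) + (0) + (1) = 4
  L: 2·[ζ]_L + [k]_L + [β]_L + [W]_L = 2·(-1) + (1) + (0) + (2) = 1
  T: 2·[ζ]_T + [k]_T + [β]_T + [W]_T = 2·(1) + (-3) + (0) + (-2) = -3
  Θ: 2·[ζ]_Θ + [k]_Θ + [β]_Θ + [W]_Θ = 2·(1) + (-1) + (-1) + (0) = 0
Net dimensions [M⁴ L T⁻³] ≠ [1] — not dimensionless.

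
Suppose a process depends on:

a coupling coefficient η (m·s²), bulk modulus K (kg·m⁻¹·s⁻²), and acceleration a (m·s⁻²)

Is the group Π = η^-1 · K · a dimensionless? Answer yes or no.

Sum the exponent of each base dimension across the product:
  M: −[η]_M + [K]_M + [a]_M = −(0) + (1) + (0) = 1
  L: −[η]_L + [K]_L + [a]_L = −(1) + (-1) + (1) = -1
  T: −[η]_T + [K]_T + [a]_T = −(2) + (-2) + (-2) = -6
Net dimensions [M L⁻¹ T⁻⁶] ≠ [1] — not dimensionless.

no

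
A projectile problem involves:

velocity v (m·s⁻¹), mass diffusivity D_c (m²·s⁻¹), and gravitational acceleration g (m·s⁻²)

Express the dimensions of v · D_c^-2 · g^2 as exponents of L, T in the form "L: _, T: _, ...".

Collect each base-dimension exponent across the product:
  L: (1) − 2·(2) + 2·(1) = -1
  T: (-1) − 2·(-1) + 2·(-2) = -3
So the dimensions are [L⁻¹ T⁻³].

L: -1, T: -3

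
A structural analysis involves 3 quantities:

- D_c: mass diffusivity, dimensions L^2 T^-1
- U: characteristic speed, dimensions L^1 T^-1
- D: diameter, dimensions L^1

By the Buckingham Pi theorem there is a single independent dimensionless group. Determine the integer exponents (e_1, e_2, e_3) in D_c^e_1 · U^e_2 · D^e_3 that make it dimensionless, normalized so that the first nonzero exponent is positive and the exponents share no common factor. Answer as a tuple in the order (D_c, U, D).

L: e_1·(2) + e_2·(1) + e_3·(1) = 0
T: e_1·(-1) + e_2·(-1) + e_3·(0) = 0
Solving this homogeneous linear system for the smallest-integer solution (first nonzero entry positive) gives (1, -1, -1).

(1, -1, -1)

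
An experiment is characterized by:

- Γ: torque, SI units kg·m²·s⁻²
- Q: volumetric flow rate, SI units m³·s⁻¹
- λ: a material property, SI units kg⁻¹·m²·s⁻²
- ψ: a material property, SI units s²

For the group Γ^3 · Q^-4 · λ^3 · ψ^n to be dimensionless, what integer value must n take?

Balance the T exponent: (2)·n from ψ, plus 3·(-2) − 4·(-1) + 3·(-2) = -8 from the rest, must sum to zero.
2n − 8 = 0, so n = 4.

4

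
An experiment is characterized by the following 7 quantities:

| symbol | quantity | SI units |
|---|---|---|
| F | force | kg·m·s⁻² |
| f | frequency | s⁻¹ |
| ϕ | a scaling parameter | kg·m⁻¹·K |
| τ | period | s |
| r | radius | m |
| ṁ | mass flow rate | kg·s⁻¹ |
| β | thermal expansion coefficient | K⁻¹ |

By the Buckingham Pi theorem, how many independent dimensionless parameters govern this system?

There are 7 variables and 4 base dimensions (M, L, T, Θ).
The dimension matrix has rank 4.
Independent dimensionless groups: 7 − 4 = 3.

3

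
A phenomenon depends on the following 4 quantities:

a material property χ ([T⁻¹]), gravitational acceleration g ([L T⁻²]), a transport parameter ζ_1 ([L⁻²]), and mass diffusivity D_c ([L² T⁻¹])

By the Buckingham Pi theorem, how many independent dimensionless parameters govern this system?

2

There are 4 variables and 2 base dimensions (L, T).
The dimension matrix has rank 2.
Independent dimensionless groups: 4 − 2 = 2.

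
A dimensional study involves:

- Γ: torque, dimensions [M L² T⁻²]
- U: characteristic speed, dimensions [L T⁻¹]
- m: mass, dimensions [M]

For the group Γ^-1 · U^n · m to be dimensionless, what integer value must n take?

2

Balance the L exponent: (1)·n from U, plus −(2) + (0) = -2 from the rest, must sum to zero.
n − 2 = 0, so n = 2.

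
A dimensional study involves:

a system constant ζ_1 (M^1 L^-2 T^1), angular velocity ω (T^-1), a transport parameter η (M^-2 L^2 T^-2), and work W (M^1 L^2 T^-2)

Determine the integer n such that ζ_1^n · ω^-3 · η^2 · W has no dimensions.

3

Balance the M exponent: (1)·n from ζ_1, plus −3·(0) + 2·(-2) + (1) = -3 from the rest, must sum to zero.
n − 3 = 0, so n = 3.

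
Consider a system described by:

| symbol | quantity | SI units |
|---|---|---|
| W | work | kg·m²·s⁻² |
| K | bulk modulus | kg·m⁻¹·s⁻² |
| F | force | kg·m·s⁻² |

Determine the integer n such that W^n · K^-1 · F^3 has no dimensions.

-2

Balance the M exponent: (1)·n from W, plus −(1) + 3·(1) = 2 from the rest, must sum to zero.
n + 2 = 0, so n = -2.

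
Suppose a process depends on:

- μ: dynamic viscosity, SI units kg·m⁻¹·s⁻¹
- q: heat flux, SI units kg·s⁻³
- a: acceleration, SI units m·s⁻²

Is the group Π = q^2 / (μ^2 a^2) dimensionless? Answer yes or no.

yes

Sum the exponent of each base dimension across the product:
  M: −2·[μ]_M + 2·[q]_M − 2·[a]_M = −2·(1) + 2·(1) − 2·(0) = 0
  L: −2·[μ]_L + 2·[q]_L − 2·[a]_L = −2·(-1) + 2·(0) − 2·(1) = 0
  T: −2·[μ]_T + 2·[q]_T − 2·[a]_T = −2·(-1) + 2·(-3) − 2·(-2) = 0
All base exponents vanish — dimensionless.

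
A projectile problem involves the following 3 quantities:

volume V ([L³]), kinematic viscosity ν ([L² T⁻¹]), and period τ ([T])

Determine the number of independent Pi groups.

There are 3 variables and 2 base dimensions (L, T).
The dimension matrix has rank 2.
Independent dimensionless groups: 3 − 2 = 1.

1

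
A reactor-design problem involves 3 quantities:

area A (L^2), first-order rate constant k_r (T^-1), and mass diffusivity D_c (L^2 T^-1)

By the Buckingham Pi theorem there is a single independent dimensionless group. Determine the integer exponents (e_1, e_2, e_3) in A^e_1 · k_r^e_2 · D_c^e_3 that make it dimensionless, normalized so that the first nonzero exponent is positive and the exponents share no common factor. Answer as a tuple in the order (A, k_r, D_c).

(1, 1, -1)

L: e_1·(2) + e_2·(0) + e_3·(2) = 0
T: e_1·(0) + e_2·(-1) + e_3·(-1) = 0
Solving this homogeneous linear system for the smallest-integer solution (first nonzero entry positive) gives (1, 1, -1).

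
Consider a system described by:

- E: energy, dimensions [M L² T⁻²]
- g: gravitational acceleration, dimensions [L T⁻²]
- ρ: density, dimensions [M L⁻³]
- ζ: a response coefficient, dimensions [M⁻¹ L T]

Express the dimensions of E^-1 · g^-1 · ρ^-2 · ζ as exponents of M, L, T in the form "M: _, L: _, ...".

Collect each base-dimension exponent across the product:
  M: −(1) − (0) − 2·(1) + (-1) = -4
  L: −(2) − (1) − 2·(-3) + (1) = 4
  T: −(-2) − (-2) − 2·(0) + (1) = 5
So the dimensions are [M⁻⁴ L⁴ T⁵].

M: -4, L: 4, T: 5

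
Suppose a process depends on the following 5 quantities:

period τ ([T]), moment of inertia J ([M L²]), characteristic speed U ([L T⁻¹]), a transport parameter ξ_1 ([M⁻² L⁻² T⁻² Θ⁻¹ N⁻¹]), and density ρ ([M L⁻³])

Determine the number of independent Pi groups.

1

There are 5 variables and 5 base dimensions (M, L, T, Θ, N).
The dimension matrix has rank 4 (less than 5: the dimension vectors are linearly dependent).
Independent dimensionless groups: 5 − 4 = 1.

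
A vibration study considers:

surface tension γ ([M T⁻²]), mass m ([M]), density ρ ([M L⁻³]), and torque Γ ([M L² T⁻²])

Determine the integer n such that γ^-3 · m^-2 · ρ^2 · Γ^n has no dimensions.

Balance the M exponent: (1)·n from Γ, plus −3·(1) − 2·(1) + 2·(1) = -3 from the rest, must sum to zero.
n − 3 = 0, so n = 3.

3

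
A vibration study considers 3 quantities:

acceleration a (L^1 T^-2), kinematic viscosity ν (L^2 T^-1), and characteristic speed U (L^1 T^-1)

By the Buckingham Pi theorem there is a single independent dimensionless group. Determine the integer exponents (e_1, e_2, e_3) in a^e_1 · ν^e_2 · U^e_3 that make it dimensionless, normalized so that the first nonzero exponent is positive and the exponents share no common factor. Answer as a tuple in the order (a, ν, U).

(1, 1, -3)

L: e_1·(1) + e_2·(2) + e_3·(1) = 0
T: e_1·(-2) + e_2·(-1) + e_3·(-1) = 0
Solving this homogeneous linear system for the smallest-integer solution (first nonzero entry positive) gives (1, 1, -3).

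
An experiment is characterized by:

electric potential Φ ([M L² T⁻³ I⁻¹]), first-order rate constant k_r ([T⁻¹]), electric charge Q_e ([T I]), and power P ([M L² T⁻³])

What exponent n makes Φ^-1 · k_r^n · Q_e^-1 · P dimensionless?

-1

Balance the T exponent: (-1)·n from k_r, plus −(-3) − (1) + (-3) = -1 from the rest, must sum to zero.
−n − 1 = 0, so n = -1.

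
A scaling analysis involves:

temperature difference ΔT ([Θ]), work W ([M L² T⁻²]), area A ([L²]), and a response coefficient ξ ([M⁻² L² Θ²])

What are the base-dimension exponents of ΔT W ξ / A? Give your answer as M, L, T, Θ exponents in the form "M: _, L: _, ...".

Collect each base-dimension exponent across the product:
  M: (0) + (1) − (0) + (-2) = -1
  L: (0) + (2) − (2) + (2) = 2
  T: (0) + (-2) − (0) + (0) = -2
  Θ: (1) + (0) − (0) + (2) = 3
So the dimensions are [M⁻¹ L² T⁻² Θ³].

M: -1, L: 2, T: -2, Θ: 3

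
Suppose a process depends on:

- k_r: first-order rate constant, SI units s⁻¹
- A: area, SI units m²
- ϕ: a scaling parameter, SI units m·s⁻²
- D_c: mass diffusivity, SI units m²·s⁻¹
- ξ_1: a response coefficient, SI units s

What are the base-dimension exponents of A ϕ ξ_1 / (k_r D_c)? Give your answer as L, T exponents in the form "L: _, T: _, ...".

L: 1, T: 1

Collect each base-dimension exponent across the product:
  L: −(0) + (2) + (1) − (2) + (0) = 1
  T: −(-1) + (0) + (-2) − (-1) + (1) = 1
So the dimensions are [L T].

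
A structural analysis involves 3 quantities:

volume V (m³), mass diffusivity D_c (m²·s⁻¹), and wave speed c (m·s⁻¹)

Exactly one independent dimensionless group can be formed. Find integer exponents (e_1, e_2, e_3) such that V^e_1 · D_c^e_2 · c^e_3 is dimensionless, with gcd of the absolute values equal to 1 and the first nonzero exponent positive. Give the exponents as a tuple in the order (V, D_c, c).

(1, -3, 3)

L: e_1·(3) + e_2·(2) + e_3·(1) = 0
T: e_1·(0) + e_2·(-1) + e_3·(-1) = 0
Solving this homogeneous linear system for the smallest-integer solution (first nonzero entry positive) gives (1, -3, 3).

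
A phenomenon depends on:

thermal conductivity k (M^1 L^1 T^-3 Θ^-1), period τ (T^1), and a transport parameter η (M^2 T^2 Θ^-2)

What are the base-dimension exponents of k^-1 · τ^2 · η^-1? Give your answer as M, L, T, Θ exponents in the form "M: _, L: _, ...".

M: -3, L: -1, T: 3, Θ: 3

Collect each base-dimension exponent across the product:
  M: −(1) + 2·(0) − (2) = -3
  L: −(1) + 2·(0) − (0) = -1
  T: −(-3) + 2·(1) − (2) = 3
  Θ: −(-1) + 2·(0) − (-2) = 3
So the dimensions are [M⁻³ L⁻¹ T³ Θ³].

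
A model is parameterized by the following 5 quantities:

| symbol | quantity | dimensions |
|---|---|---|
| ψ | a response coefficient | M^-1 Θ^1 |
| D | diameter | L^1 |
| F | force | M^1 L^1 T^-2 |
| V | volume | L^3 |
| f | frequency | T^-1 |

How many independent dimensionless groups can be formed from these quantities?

1

There are 5 variables and 4 base dimensions (M, L, T, Θ).
The dimension matrix has rank 4.
Independent dimensionless groups: 5 − 4 = 1.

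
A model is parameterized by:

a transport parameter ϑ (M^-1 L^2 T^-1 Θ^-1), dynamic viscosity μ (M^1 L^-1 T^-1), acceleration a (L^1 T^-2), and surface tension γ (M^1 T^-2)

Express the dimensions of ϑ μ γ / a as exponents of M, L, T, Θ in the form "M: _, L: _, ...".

M: 1, L: 0, T: -2, Θ: -1

Collect each base-dimension exponent across the product:
  M: (-1) + (1) − (0) + (1) = 1
  L: (2) + (-1) − (1) + (0) = 0
  T: (-1) + (-1) − (-2) + (-2) = -2
  Θ: (-1) + (0) − (0) + (0) = -1
So the dimensions are [M T⁻² Θ⁻¹].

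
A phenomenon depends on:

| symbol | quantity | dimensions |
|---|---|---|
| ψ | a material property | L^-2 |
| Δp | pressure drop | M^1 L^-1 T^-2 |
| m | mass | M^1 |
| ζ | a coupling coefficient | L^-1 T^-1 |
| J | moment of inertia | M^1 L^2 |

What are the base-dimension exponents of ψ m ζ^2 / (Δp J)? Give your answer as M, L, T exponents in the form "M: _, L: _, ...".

Collect each base-dimension exponent across the product:
  M: (0) − (1) + (1) + 2·(0) − (1) = -1
  L: (-2) − (-1) + (0) + 2·(-1) − (2) = -5
  T: (0) − (-2) + (0) + 2·(-1) − (0) = 0
So the dimensions are [M⁻¹ L⁻⁵].

M: -1, L: -5, T: 0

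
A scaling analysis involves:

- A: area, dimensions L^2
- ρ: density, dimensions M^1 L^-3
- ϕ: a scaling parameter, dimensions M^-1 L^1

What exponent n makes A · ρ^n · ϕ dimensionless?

1

Balance the M exponent: (1)·n from ρ, plus (0) + (-1) = -1 from the rest, must sum to zero.
n − 1 = 0, so n = 1.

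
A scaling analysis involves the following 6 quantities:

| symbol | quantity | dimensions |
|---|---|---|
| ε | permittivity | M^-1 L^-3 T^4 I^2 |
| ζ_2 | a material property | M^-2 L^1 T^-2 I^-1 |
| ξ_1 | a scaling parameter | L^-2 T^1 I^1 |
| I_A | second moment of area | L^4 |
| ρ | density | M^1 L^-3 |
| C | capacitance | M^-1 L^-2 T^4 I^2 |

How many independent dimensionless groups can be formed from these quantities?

2

There are 6 variables and 4 base dimensions (M, L, T, I).
The dimension matrix has rank 4.
Independent dimensionless groups: 6 − 4 = 2.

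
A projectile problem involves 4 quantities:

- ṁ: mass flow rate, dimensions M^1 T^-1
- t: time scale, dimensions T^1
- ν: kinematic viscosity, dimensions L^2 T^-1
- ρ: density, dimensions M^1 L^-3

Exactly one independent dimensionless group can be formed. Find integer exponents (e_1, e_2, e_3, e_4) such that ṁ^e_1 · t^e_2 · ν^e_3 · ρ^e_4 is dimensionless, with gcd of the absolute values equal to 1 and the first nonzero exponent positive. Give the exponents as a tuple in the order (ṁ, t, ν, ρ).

M: e_1·(1) + e_2·(0) + e_3·(0) + e_4·(1) = 0
L: e_1·(0) + e_2·(0) + e_3·(2) + e_4·(-3) = 0
T: e_1·(-1) + e_2·(1) + e_3·(-1) + e_4·(0) = 0
Solving this homogeneous linear system for the smallest-integer solution (first nonzero entry positive) gives (2, -1, -3, -2).

(2, -1, -3, -2)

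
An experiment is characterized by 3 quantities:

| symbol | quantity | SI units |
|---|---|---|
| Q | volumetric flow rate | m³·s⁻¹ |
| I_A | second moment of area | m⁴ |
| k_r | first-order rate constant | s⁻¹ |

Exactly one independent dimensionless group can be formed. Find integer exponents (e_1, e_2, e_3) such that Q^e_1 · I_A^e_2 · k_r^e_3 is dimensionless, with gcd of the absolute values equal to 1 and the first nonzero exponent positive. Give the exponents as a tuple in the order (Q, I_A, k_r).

L: e_1·(3) + e_2·(4) + e_3·(0) = 0
T: e_1·(-1) + e_2·(0) + e_3·(-1) = 0
Solving this homogeneous linear system for the smallest-integer solution (first nonzero entry positive) gives (4, -3, -4).

(4, -3, -4)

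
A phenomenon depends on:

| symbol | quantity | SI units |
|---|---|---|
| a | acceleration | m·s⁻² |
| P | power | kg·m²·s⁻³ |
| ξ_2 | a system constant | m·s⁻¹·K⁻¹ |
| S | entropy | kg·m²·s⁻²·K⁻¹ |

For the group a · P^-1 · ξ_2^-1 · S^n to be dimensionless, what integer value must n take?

Balance the M exponent: (1)·n from S, plus (0) − (1) − (0) = -1 from the rest, must sum to zero.
n − 1 = 0, so n = 1.

1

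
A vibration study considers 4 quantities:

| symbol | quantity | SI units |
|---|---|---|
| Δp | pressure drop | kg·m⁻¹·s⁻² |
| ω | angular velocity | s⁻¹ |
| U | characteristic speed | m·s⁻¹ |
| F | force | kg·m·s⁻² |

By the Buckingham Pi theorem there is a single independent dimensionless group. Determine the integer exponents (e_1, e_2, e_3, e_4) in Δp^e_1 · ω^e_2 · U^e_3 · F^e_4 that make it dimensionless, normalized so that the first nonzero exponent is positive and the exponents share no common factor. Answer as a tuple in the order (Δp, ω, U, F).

(1, -2, 2, -1)

M: e_1·(1) + e_2·(0) + e_3·(0) + e_4·(1) = 0
L: e_1·(-1) + e_2·(0) + e_3·(1) + e_4·(1) = 0
T: e_1·(-2) + e_2·(-1) + e_3·(-1) + e_4·(-2) = 0
Solving this homogeneous linear system for the smallest-integer solution (first nonzero entry positive) gives (1, -2, 2, -1).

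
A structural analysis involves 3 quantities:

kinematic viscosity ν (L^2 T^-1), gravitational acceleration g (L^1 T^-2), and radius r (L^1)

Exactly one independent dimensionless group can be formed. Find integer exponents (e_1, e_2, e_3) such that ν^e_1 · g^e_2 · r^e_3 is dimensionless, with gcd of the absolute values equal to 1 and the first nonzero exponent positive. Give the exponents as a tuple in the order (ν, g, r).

(2, -1, -3)

L: e_1·(2) + e_2·(1) + e_3·(1) = 0
T: e_1·(-1) + e_2·(-2) + e_3·(0) = 0
Solving this homogeneous linear system for the smallest-integer solution (first nonzero entry positive) gives (2, -1, -3).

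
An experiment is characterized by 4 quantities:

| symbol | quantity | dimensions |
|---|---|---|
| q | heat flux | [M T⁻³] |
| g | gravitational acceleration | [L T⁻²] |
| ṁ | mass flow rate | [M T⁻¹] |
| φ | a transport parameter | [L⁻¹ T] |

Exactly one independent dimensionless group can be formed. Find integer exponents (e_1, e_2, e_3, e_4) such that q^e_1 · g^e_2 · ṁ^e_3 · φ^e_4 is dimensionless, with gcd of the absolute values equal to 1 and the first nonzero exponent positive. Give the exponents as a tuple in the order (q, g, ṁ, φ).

(1, -2, -1, -2)

M: e_1·(1) + e_2·(0) + e_3·(1) + e_4·(0) = 0
L: e_1·(0) + e_2·(1) + e_3·(0) + e_4·(-1) = 0
T: e_1·(-3) + e_2·(-2) + e_3·(-1) + e_4·(1) = 0
Solving this homogeneous linear system for the smallest-integer solution (first nonzero entry positive) gives (1, -2, -1, -2).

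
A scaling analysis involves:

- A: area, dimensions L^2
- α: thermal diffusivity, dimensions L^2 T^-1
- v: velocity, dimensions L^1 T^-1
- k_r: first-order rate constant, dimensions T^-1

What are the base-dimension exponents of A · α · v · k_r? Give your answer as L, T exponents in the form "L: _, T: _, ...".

Collect each base-dimension exponent across the product:
  L: (2) + (2) + (1) + (0) = 5
  T: (0) + (-1) + (-1) + (-1) = -3
So the dimensions are [L⁵ T⁻³].

L: 5, T: -3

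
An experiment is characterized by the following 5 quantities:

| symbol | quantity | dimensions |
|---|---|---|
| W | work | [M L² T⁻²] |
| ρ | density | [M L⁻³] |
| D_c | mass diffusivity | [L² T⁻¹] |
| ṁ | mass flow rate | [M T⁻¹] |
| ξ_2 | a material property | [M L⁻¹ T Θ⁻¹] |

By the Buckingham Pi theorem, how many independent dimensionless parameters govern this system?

There are 5 variables and 4 base dimensions (M, L, T, Θ).
The dimension matrix has rank 4.
Independent dimensionless groups: 5 − 4 = 1.

1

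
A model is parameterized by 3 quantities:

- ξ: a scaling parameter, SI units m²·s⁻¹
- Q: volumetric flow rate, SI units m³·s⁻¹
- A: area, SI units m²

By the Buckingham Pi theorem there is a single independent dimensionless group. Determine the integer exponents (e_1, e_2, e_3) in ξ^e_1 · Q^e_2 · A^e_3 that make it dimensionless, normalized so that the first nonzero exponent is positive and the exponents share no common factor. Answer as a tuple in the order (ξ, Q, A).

L: e_1·(2) + e_2·(3) + e_3·(2) = 0
T: e_1·(-1) + e_2·(-1) + e_3·(0) = 0
Solving this homogeneous linear system for the smallest-integer solution (first nonzero entry positive) gives (2, -2, 1).

(2, -2, 1)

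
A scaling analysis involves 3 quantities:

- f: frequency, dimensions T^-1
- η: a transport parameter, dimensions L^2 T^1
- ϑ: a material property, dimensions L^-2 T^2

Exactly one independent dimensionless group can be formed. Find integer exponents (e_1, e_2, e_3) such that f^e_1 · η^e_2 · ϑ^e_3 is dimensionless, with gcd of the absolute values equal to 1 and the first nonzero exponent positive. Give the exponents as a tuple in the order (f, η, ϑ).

L: e_1·(0) + e_2·(2) + e_3·(-2) = 0
T: e_1·(-1) + e_2·(1) + e_3·(2) = 0
Solving this homogeneous linear system for the smallest-integer solution (first nonzero entry positive) gives (3, 1, 1).

(3, 1, 1)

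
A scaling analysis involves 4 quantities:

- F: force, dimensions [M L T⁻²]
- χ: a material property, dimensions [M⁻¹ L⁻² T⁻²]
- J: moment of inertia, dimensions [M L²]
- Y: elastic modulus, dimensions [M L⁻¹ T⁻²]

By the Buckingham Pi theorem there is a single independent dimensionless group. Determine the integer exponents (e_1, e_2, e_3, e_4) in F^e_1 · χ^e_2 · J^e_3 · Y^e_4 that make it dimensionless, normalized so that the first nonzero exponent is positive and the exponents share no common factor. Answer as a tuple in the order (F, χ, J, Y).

M: e_1·(1) + e_2·(-1) + e_3·(1) + e_4·(1) = 0
L: e_1·(1) + e_2·(-2) + e_3·(2) + e_4·(-1) = 0
T: e_1·(-2) + e_2·(-2) + e_3·(0) + e_4·(-2) = 0
Solving this homogeneous linear system for the smallest-integer solution (first nonzero entry positive) gives (3, -2, -4, -1).

(3, -2, -4, -1)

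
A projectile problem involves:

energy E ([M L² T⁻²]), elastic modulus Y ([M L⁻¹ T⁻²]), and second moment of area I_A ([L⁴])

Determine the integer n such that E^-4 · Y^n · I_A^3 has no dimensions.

4

Balance the M exponent: (1)·n from Y, plus −4·(1) + 3·(0) = -4 from the rest, must sum to zero.
n − 4 = 0, so n = 4.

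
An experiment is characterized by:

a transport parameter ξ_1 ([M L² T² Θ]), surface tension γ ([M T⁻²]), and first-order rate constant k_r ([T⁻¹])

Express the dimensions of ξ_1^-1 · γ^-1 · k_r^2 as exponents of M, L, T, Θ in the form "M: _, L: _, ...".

Collect each base-dimension exponent across the product:
  M: −(1) − (1) + 2·(0) = -2
  L: −(2) − (0) + 2·(0) = -2
  T: −(2) − (-2) + 2·(-1) = -2
  Θ: −(1) − (0) + 2·(0) = -1
So the dimensions are [M⁻² L⁻² T⁻² Θ⁻¹].

M: -2, L: -2, T: -2, Θ: -1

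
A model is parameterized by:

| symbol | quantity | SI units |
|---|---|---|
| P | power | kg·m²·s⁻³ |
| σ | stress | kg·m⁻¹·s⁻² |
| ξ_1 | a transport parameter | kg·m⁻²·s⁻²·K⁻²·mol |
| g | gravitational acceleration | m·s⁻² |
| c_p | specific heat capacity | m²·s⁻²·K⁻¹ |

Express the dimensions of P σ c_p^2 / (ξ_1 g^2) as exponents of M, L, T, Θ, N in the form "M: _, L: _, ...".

M: 1, L: 5, T: -3, Θ: 0, N: -1

Collect each base-dimension exponent across the product:
  M: (1) + (1) − (1) − 2·(0) + 2·(0) = 1
  L: (2) + (-1) − (-2) − 2·(1) + 2·(2) = 5
  T: (-3) + (-2) − (-2) − 2·(-2) + 2·(-2) = -3
  Θ: (0) + (0) − (-2) − 2·(0) + 2·(-1) = 0
  N: (0) + (0) − (1) − 2·(0) + 2·(0) = -1
So the dimensions are [M L⁵ T⁻³ N⁻¹].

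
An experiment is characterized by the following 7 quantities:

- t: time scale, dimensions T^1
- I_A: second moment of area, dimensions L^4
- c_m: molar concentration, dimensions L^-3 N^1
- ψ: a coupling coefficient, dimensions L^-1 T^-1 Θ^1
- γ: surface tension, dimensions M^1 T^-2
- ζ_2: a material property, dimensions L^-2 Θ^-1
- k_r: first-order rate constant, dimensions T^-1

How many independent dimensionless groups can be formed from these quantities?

2

There are 7 variables and 5 base dimensions (M, L, T, Θ, N).
The dimension matrix has rank 5.
Independent dimensionless groups: 7 − 5 = 2.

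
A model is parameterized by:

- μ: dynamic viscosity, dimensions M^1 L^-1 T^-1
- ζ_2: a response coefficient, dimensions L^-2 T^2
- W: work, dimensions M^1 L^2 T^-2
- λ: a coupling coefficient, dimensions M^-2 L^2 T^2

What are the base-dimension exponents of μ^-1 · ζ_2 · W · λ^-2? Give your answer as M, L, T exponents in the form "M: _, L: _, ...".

Collect each base-dimension exponent across the product:
  M: −(1) + (0) + (1) − 2·(-2) = 4
  L: −(-1) + (-2) + (2) − 2·(2) = -3
  T: −(-1) + (2) + (-2) − 2·(2) = -3
So the dimensions are [M⁴ L⁻³ T⁻³].

M: 4, L: -3, T: -3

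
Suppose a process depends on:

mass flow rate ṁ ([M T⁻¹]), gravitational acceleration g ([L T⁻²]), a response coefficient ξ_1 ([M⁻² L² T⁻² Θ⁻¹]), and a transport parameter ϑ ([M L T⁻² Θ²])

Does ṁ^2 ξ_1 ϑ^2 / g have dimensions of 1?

no

Sum the exponent of each base dimension across the product:
  M: 2·[ṁ]_M − [g]_M + [ξ_1]_M + 2·[ϑ]_M = 2·(1) − (0) + (-2) + 2·(1) = 2
  L: 2·[ṁ]_L − [g]_L + [ξ_1]_L + 2·[ϑ]_L = 2·(0) − (1) + (2) + 2·(1) = 3
  T: 2·[ṁ]_T − [g]_T + [ξ_1]_T + 2·[ϑ]_T = 2·(-1) − (-2) + (-2) + 2·(-2) = -6
  Θ: 2·[ṁ]_Θ − [g]_Θ + [ξ_1]_Θ + 2·[ϑ]_Θ = 2·(0) − (0) + (-1) + 2·(2) = 3
Net dimensions [M² L³ T⁻⁶ Θ³] ≠ [1] — not dimensionless.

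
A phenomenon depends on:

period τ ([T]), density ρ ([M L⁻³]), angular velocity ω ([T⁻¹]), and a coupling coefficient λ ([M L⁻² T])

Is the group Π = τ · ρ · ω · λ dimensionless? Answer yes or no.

Sum the exponent of each base dimension across the product:
  M: [τ]_M + [ρ]_M + [ω]_M + [λ]_M = (0) + (1) + (0) + (1) = 2
  L: [τ]_L + [ρ]_L + [ω]_L + [λ]_L = (0) + (-3) + (0) + (-2) = -5
  T: [τ]_T + [ρ]_T + [ω]_T + [λ]_T = (1) + (0) + (-1) + (1) = 1
Net dimensions [M² L⁻⁵ T] ≠ [1] — not dimensionless.

no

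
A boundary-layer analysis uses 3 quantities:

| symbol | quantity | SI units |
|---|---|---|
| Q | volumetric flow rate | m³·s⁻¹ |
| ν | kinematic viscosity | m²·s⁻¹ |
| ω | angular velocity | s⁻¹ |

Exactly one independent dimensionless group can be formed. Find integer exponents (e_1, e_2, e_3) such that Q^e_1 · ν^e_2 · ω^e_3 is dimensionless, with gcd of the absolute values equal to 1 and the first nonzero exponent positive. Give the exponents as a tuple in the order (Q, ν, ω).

L: e_1·(3) + e_2·(2) + e_3·(0) = 0
T: e_1·(-1) + e_2·(-1) + e_3·(-1) = 0
Solving this homogeneous linear system for the smallest-integer solution (first nonzero entry positive) gives (2, -3, 1).

(2, -3, 1)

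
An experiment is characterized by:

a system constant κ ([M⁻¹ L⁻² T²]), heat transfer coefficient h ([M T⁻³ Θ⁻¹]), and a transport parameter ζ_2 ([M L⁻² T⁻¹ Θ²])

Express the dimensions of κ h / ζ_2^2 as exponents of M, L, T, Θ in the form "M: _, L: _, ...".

Collect each base-dimension exponent across the product:
  M: (-1) + (1) − 2·(1) = -2
  L: (-2) + (0) − 2·(-2) = 2
  T: (2) + (-3) − 2·(-1) = 1
  Θ: (0) + (-1) − 2·(2) = -5
So the dimensions are [M⁻² L² T Θ⁻⁵].

M: -2, L: 2, T: 1, Θ: -5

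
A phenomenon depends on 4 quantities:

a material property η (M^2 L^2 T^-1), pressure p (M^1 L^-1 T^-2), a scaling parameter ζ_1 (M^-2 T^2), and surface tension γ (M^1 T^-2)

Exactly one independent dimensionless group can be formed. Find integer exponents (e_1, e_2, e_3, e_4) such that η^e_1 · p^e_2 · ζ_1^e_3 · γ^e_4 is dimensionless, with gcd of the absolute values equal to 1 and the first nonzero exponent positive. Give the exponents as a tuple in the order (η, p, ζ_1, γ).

M: e_1·(2) + e_2·(1) + e_3·(-2) + e_4·(1) = 0
L: e_1·(2) + e_2·(-1) + e_3·(0) + e_4·(0) = 0
T: e_1·(-1) + e_2·(-2) + e_3·(2) + e_4·(-2) = 0
Solving this homogeneous linear system for the smallest-integer solution (first nonzero entry positive) gives (2, 4, 3, -2).

(2, 4, 3, -2)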